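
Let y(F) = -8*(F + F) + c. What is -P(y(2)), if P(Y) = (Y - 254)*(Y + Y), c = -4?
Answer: -20880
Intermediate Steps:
y(F) = -4 - 16*F (y(F) = -8*(F + F) - 4 = -16*F - 4 = -4 - 16*F)
P(Y) = 2*Y*(-254 + Y) (P(Y) = (-254 + Y)*(2*Y) = 2*Y*(-254 + Y))
-P(y(2)) = -2*(-4 - 16*2)*(-254 + (-4 - 16*2)) = -2*(-4 - 32)*(-254 + (-4 - 32)) = -2*(-36)*(-254 - 36) = -2*(-36)*(-290) = -1*20880 = -20880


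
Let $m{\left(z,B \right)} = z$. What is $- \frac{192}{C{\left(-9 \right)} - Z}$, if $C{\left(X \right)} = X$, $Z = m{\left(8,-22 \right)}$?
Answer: $\frac{192}{17} \approx 11.294$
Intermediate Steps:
$Z = 8$
$- \frac{192}{C{\left(-9 \right)} - Z} = - \frac{192}{-9 - 8} = - \frac{192}{-17} = \left(-192\right) \left(- \frac{1}{17}\right) = \frac{192}{17}$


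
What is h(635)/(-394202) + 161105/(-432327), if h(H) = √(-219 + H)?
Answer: -23015/61761 - 2*√26/197101 ≈ -0.37270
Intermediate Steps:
h(635)/(-394202) + 161105/(-432327) = √(-219 + 635)/(-394202) + 161105/(-432327) = √416*(-1/394202) + 161105*(-1/432327) = (4*√26)*(-1/394202) - 23015/61761 = -2*√26/197101 - 23015/61761 = -23015/61761 - 2*√26/197101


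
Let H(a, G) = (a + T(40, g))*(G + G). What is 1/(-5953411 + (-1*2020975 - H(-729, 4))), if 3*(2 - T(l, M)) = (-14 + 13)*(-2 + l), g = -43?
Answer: -3/23906014 ≈ -1.2549e-7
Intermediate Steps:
T(l, M) = 4/3 + l/3 (T(l, M) = 2 - (-14 + 13)*(-2 + l)/3 = 2 - (-1)*(-2 + l)/3 = 2 - (2 - l)/3 = 2 + (-⅔ + l/3) = 4/3 + l/3)
H(a, G) = 2*G*(44/3 + a) (H(a, G) = (a + (4/3 + (⅓)*40))*(G + G) = (a + (4/3 + 40/3))*(2*G) = (a + 44/3)*(2*G) = (44/3 + a)*(2*G) = 2*G*(44/3 + a))
1/(-5953411 + (-1*2020975 - H(-729, 4))) = 1/(-5953411 + (-1*2020975 - 2*4*(44 + 3*(-729))/3)) = 1/(-5953411 + (-2020975 - 2*4*(44 - 2187)/3)) = 1/(-5953411 + (-2020975 - 2*4*(-2143)/3)) = 1/(-5953411 + (-2020975 - 1*(-17144/3))) = 1/(-5953411 + (-2020975 + 17144/3)) = 1/(-5953411 - 6045781/3) = 1/(-23906014/3) = -3/23906014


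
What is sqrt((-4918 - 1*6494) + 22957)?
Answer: sqrt(11545) ≈ 107.45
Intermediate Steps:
sqrt((-4918 - 1*6494) + 22957) = sqrt((-4918 - 6494) + 22957) = sqrt(-11412 + 22957) = sqrt(11545)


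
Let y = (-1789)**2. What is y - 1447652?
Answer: 1752869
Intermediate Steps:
y = 3200521
y - 1447652 = 3200521 - 1447652 = 1752869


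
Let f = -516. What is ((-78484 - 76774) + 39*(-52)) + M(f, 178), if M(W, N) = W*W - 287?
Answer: 108683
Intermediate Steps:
M(W, N) = -287 + W² (M(W, N) = W² - 287 = -287 + W²)
((-78484 - 76774) + 39*(-52)) + M(f, 178) = ((-78484 - 76774) + 39*(-52)) + (-287 + (-516)²) = (-155258 - 2028) + (-287 + 266256) = -157286 + 265969 = 108683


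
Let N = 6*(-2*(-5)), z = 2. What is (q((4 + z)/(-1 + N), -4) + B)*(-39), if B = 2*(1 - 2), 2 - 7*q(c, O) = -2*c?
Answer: 27144/413 ≈ 65.724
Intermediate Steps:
N = 60 (N = 6*10 = 60)
q(c, O) = 2/7 + 2*c/7 (q(c, O) = 2/7 - (-2)*c/7 = 2/7 + 2*c/7)
B = -2 (B = 2*(-1) = -2)
(q((4 + z)/(-1 + N), -4) + B)*(-39) = ((2/7 + 2*((4 + 2)/(-1 + 60))/7) - 2)*(-39) = ((2/7 + 2*(6/59)/7) - 2)*(-39) = ((2/7 + 2*(6*(1/59))/7) - 2)*(-39) = ((2/7 + (2/7)*(6/59)) - 2)*(-39) = ((2/7 + 12/413) - 2)*(-39) = (130/413 - 2)*(-39) = -696/413*(-39) = 27144/413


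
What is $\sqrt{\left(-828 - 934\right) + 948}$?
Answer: $i \sqrt{814} \approx 28.531 i$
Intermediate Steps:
$\sqrt{\left(-828 - 934\right) + 948} = \sqrt{-1762 + 948} = \sqrt{-814} = i \sqrt{814}$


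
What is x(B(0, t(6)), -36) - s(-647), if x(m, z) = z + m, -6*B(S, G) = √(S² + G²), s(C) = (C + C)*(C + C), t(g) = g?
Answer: -1674473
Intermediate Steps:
s(C) = 4*C² (s(C) = (2*C)*(2*C) = 4*C²)
B(S, G) = -√(G² + S²)/6 (B(S, G) = -√(S² + G²)/6 = -√(G² + S²)/6)
x(m, z) = m + z
x(B(0, t(6)), -36) - s(-647) = (-√(6² + 0²)/6 - 36) - 4*(-647)² = (-√(36 + 0)/6 - 36) - 4*418609 = (-√36/6 - 36) - 1*1674436 = (-⅙*6 - 36) - 1674436 = (-1 - 36) - 1674436 = -37 - 1674436 = -1674473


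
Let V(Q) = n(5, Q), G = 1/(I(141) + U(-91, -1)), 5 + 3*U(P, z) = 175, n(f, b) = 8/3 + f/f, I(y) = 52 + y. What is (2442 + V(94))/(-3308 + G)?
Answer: -5495413/7433067 ≈ -0.73932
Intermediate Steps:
n(f, b) = 11/3 (n(f, b) = 8*(⅓) + 1 = 8/3 + 1 = 11/3)
U(P, z) = 170/3 (U(P, z) = -5/3 + (⅓)*175 = -5/3 + 175/3 = 170/3)
G = 3/749 (G = 1/((52 + 141) + 170/3) = 1/(193 + 170/3) = 1/(749/3) = 3/749 ≈ 0.0040053)
V(Q) = 11/3
(2442 + V(94))/(-3308 + G) = (2442 + 11/3)/(-3308 + 3/749) = 7337/(3*(-2477689/749)) = (7337/3)*(-749/2477689) = -5495413/7433067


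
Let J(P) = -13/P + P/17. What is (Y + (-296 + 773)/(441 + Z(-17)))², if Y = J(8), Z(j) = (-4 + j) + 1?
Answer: 1500625/3278249536 ≈ 0.00045775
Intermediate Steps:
Z(j) = -3 + j
J(P) = -13/P + P/17 (J(P) = -13/P + P*(1/17) = -13/P + P/17)
Y = -157/136 (Y = -13/8 + (1/17)*8 = -13*⅛ + 8/17 = -13/8 + 8/17 = -157/136 ≈ -1.1544)
(Y + (-296 + 773)/(441 + Z(-17)))² = (-157/136 + (-296 + 773)/(441 + (-3 - 17)))² = (-157/136 + 477/(441 - 20))² = (-157/136 + 477/421)² = (-1225/57256)² = 1500625/3278249536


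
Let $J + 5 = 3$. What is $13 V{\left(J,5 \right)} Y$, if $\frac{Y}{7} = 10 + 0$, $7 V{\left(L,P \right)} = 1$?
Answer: $130$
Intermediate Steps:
$J = -2$ ($J = -5 + 3 = -2$)
$V{\left(L,P \right)} = \frac{1}{7}$ ($V{\left(L,P \right)} = \frac{1}{7} \cdot 1 = \frac{1}{7}$)
$Y = 70$ ($Y = 7 \left(10 + 0\right) = 7 \cdot 10 = 70$)
$13 V{\left(J,5 \right)} Y = 13 \cdot \frac{1}{7} \cdot 70 = \frac{13}{7} \cdot 70 = 130$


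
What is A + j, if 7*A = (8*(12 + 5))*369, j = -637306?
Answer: -4410958/7 ≈ -6.3014e+5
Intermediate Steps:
A = 50184/7 (A = ((8*(12 + 5))*369)/7 = ((8*17)*369)/7 = (136*369)/7 = (⅐)*50184 = 50184/7 ≈ 7169.1)
A + j = 50184/7 - 637306 = -4410958/7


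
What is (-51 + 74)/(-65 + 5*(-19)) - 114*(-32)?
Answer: 583657/160 ≈ 3647.9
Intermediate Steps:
(-51 + 74)/(-65 + 5*(-19)) - 114*(-32) = 23/(-65 - 95) + 3648 = 23/(-160) + 3648 = 23*(-1/160) + 3648 = -23/160 + 3648 = 583657/160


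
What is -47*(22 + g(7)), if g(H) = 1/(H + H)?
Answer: -14523/14 ≈ -1037.4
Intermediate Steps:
g(H) = 1/(2*H)
-47*(22 + g(7)) = -47*(22 + (½)/7) = -47*(22 + (½)*(⅐)) = -47*(22 + 1/14) = -47*309/14 = -14523/14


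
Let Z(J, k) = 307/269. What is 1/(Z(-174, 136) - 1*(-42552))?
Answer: 269/11446795 ≈ 2.3500e-5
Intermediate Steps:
Z(J, k) = 307/269 (Z(J, k) = 307*(1/269) = 307/269)
1/(Z(-174, 136) - 1*(-42552)) = 1/(307/269 - 1*(-42552)) = 1/(307/269 + 42552) = 1/(11446795/269) = 269/11446795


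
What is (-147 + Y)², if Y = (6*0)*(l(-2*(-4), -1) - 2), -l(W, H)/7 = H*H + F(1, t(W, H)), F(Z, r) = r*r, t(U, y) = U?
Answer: 21609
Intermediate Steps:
F(Z, r) = r²
l(W, H) = -7*H² - 7*W² (l(W, H) = -7*(H*H + W²) = -7*(H² + W²) = -7*H² - 7*W²)
Y = 0 (Y = (6*0)*((-7*(-1)² - 7*(-2*(-4))²) - 2) = 0*((-7*1 - 7*8²) - 2) = 0*((-7 - 7*64) - 2) = 0*((-7 - 448) - 2) = 0*(-455 - 2) = 0*(-457) = 0)
(-147 + Y)² = (-147 + 0)² = (-147)² = 21609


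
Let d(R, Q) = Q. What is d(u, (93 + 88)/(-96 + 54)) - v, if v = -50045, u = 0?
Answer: 2101709/42 ≈ 50041.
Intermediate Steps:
d(u, (93 + 88)/(-96 + 54)) - v = (93 + 88)/(-96 + 54) - 1*(-50045) = 181/(-42) + 50045 = 181*(-1/42) + 50045 = -181/42 + 50045 = 2101709/42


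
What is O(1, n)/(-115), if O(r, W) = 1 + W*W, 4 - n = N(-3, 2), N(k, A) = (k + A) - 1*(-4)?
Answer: -2/115 ≈ -0.017391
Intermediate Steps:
N(k, A) = 4 + A + k (N(k, A) = (A + k) + 4 = 4 + A + k)
n = 1 (n = 4 - (4 + 2 - 3) = 4 - 1*3 = 4 - 3 = 1)
O(r, W) = 1 + W²
O(1, n)/(-115) = (1 + 1²)/(-115) = -(1 + 1)/115 = -1/115*2 = -2/115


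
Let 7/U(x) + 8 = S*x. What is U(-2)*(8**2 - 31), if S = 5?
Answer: -77/6 ≈ -12.833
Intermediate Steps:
U(x) = 7/(-8 + 5*x)
U(-2)*(8**2 - 31) = (7/(-8 + 5*(-2)))*(8**2 - 31) = (7/(-8 - 10))*(64 - 31) = (7/(-18))*33 = (7*(-1/18))*33 = -7/18*33 = -77/6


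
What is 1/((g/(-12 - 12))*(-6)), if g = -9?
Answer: -4/9 ≈ -0.44444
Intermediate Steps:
1/((g/(-12 - 12))*(-6)) = 1/((-9/(-12 - 12))*(-6)) = 1/((-9/(-24))*(-6)) = 1/(-1/24*(-9)*(-6)) = 1/((3/8)*(-6)) = 1/(-9/4) = -4/9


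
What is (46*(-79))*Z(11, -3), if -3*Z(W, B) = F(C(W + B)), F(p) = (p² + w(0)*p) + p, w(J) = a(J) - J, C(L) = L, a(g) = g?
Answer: 87216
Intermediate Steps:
w(J) = 0 (w(J) = J - J = 0)
F(p) = p + p² (F(p) = (p² + 0*p) + p = (p² + 0) + p = p² + p = p + p²)
Z(W, B) = -(B + W)*(1 + B + W)/3 (Z(W, B) = -(W + B)*(1 + (W + B))/3 = -(B + W)*(1 + (B + W))/3 = -(B + W)*(1 + B + W)/3)
(46*(-79))*Z(11, -3) = (46*(-79))*(-(-3 + 11)*(1 - 3 + 11)/3) = -(-3634)*8*9/3 = -3634*(-24) = 87216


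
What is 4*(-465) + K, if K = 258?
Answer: -1602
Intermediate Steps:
4*(-465) + K = 4*(-465) + 258 = -1860 + 258 = -1602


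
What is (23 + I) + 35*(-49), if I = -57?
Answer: -1749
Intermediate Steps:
(23 + I) + 35*(-49) = (23 - 57) + 35*(-49) = -34 - 1715 = -1749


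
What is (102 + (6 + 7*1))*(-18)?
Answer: -2070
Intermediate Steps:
(102 + (6 + 7*1))*(-18) = (102 + (6 + 7))*(-18) = (102 + 13)*(-18) = 115*(-18) = -2070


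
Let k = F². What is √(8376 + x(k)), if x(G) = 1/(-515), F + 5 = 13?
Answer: √2221524085/515 ≈ 91.521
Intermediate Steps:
F = 8 (F = -5 + 13 = 8)
k = 64 (k = 8² = 64)
x(G) = -1/515
√(8376 + x(k)) = √(8376 - 1/515) = √(4313639/515) = √2221524085/515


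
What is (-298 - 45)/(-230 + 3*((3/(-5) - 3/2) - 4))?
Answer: 3430/2483 ≈ 1.3814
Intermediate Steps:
(-298 - 45)/(-230 + 3*((3/(-5) - 3/2) - 4)) = -343/(-230 + 3*((3*(-1/5) - 3*1/2) - 4)) = -343/(-230 + 3*((-3/5 - 3/2) - 4)) = -343/(-230 + 3*(-21/10 - 4)) = -343/(-230 + 3*(-61/10)) = -343/(-230 - 183/10) = -343/(-2483/10) = -343*(-10/2483) = 3430/2483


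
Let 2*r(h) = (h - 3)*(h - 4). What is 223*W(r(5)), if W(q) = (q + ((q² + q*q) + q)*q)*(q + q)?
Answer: 1784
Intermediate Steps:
r(h) = (-4 + h)*(-3 + h)/2 (r(h) = ((h - 3)*(h - 4))/2 = ((-3 + h)*(-4 + h))/2 = ((-4 + h)*(-3 + h))/2 = (-4 + h)*(-3 + h)/2)
W(q) = 2*q*(q + q*(q + 2*q²)) (W(q) = (q + ((q² + q²) + q)*q)*(2*q) = (q + (2*q² + q)*q)*(2*q) = (q + (q + 2*q²)*q)*(2*q) = (q + q*(q + 2*q²))*(2*q) = 2*q*(q + q*(q + 2*q²)))
223*W(r(5)) = 223*(2*(6 + (½)*5² - 7/2*5)²*(1 + (6 + (½)*5² - 7/2*5) + 2*(6 + (½)*5² - 7/2*5)²)) = 223*(2*(6 + (½)*25 - 35/2)²*(1 + (6 + (½)*25 - 35/2) + 2*(6 + (½)*25 - 35/2)²)) = 223*(2*(6 + 25/2 - 35/2)²*(1 + (6 + 25/2 - 35/2) + 2*(6 + 25/2 - 35/2)²)) = 223*(2*1²*(1 + 1 + 2*1²)) = 223*(2*1*(1 + 1 + 2*1)) = 223*(2*1*(1 + 1 + 2)) = 223*(2*1*4) = 223*8 = 1784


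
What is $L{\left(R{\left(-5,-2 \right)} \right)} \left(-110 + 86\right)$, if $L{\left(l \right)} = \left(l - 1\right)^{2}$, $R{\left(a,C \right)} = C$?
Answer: $-216$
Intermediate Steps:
$L{\left(l \right)} = \left(-1 + l\right)^{2}$
$L{\left(R{\left(-5,-2 \right)} \right)} \left(-110 + 86\right) = \left(-1 - 2\right)^{2} \left(-110 + 86\right) = \left(-3\right)^{2} \left(-24\right) = 9 \left(-24\right) = -216$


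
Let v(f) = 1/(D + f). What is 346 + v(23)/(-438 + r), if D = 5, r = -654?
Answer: 10579295/30576 ≈ 346.00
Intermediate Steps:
v(f) = 1/(5 + f)
346 + v(23)/(-438 + r) = 346 + 1/((-438 - 654)*(5 + 23)) = 346 + 1/(-1092*28) = 346 - 1/1092*1/28 = 346 - 1/30576 = 10579295/30576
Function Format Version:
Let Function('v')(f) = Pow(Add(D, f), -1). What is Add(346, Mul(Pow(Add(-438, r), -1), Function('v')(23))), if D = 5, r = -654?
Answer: Rational(10579295, 30576) ≈ 346.00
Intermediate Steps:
Function('v')(f) = Pow(Add(5, f), -1)
Add(346, Mul(Pow(Add(-438, r), -1), Function('v')(23))) = Add(346, Mul(Pow(Add(-438, -654), -1), Pow(Add(5, 23), -1))) = Add(346, Mul(Pow(-1092, -1), Pow(28, -1))) = Add(346, Mul(Rational(-1, 1092), Rational(1, 28))) = Add(346, Rational(-1, 30576)) = Rational(10579295, 30576)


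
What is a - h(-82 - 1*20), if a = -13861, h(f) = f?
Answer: -13759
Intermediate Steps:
a - h(-82 - 1*20) = -13861 - (-82 - 1*20) = -13861 - (-82 - 20) = -13861 - 1*(-102) = -13861 + 102 = -13759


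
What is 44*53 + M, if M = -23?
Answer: 2309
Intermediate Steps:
44*53 + M = 44*53 - 23 = 2332 - 23 = 2309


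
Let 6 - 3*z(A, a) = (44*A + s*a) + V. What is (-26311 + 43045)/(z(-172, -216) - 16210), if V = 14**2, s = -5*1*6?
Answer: -25101/23866 ≈ -1.0517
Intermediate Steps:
s = -30 (s = -5*6 = -30)
V = 196
z(A, a) = -190/3 + 10*a - 44*A/3 (z(A, a) = 2 - ((44*A - 30*a) + 196)/3 = 2 - ((-30*a + 44*A) + 196)/3 = 2 - (196 - 30*a + 44*A)/3 = 2 + (-196/3 + 10*a - 44*A/3) = -190/3 + 10*a - 44*A/3)
(-26311 + 43045)/(z(-172, -216) - 16210) = (-26311 + 43045)/((-190/3 + 10*(-216) - 44/3*(-172)) - 16210) = 16734/((-190/3 - 2160 + 7568/3) - 16210) = 16734/(898/3 - 16210) = 16734/(-47732/3) = 16734*(-3/47732) = -25101/23866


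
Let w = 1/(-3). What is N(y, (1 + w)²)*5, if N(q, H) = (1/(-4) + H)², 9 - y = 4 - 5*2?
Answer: 245/1296 ≈ 0.18904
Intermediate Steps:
w = -⅓ ≈ -0.33333
y = 15 (y = 9 - (4 - 5*2) = 9 - (4 - 10) = 9 - 1*(-6) = 9 + 6 = 15)
N(q, H) = (-¼ + H)²
N(y, (1 + w)²)*5 = ((-1 + 4*(1 - ⅓)²)²/16)*5 = ((-1 + 4*(⅔)²)²/16)*5 = ((-1 + 4*(4/9))²/16)*5 = ((-1 + 16/9)²/16)*5 = ((7/9)²/16)*5 = ((1/16)*(49/81))*5 = (49/1296)*5 = 245/1296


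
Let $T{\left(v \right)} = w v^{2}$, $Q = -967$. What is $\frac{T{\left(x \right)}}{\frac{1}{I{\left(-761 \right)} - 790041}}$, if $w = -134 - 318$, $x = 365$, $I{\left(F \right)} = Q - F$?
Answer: $47586856771900$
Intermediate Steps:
$I{\left(F \right)} = -967 - F$
$w = -452$
$T{\left(v \right)} = - 452 v^{2}$
$\frac{T{\left(x \right)}}{\frac{1}{I{\left(-761 \right)} - 790041}} = \frac{\left(-452\right) 365^{2}}{\frac{1}{\left(-967 - -761\right) - 790041}} = \frac{\left(-452\right) 133225}{\frac{1}{\left(-967 + 761\right) - 790041}} = - \frac{60217700}{\frac{1}{-206 - 790041}} = - \frac{60217700}{\frac{1}{-790247}} = - \frac{60217700}{- \frac{1}{790247}} = \left(-60217700\right) \left(-790247\right) = 47586856771900$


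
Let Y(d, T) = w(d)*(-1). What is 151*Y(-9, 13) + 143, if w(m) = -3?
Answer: 596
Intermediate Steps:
Y(d, T) = 3 (Y(d, T) = -3*(-1) = 3)
151*Y(-9, 13) + 143 = 151*3 + 143 = 453 + 143 = 596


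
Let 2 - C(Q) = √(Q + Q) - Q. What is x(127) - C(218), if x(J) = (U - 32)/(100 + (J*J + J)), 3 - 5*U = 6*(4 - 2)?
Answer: -17991769/81780 + 2*√109 ≈ -199.12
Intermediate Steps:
U = -9/5 (U = ⅗ - 6*(4 - 2)/5 = ⅗ - 6*2/5 = ⅗ - ⅕*12 = ⅗ - 12/5 = -9/5 ≈ -1.8000)
x(J) = -169/(5*(100 + J + J²)) (x(J) = (-9/5 - 32)/(100 + (J*J + J)) = -169/(5*(100 + (J² + J))) = -169/(5*(100 + (J + J²))) = -169/(5*(100 + J + J²)))
C(Q) = 2 + Q - √2*√Q (C(Q) = 2 - (√(Q + Q) - Q) = 2 - (√(2*Q) - Q) = 2 - (√2*√Q - Q) = 2 - (-Q + √2*√Q) = 2 + (Q - √2*√Q) = 2 + Q - √2*√Q)
x(127) - C(218) = -169/(500 + 5*127 + 5*127²) - (2 + 218 - √2*√218) = -169/(500 + 635 + 5*16129) - (2 + 218 - 2*√109) = -169/(500 + 635 + 80645) - (220 - 2*√109) = -169/81780 + (-220 + 2*√109) = -17991769/81780 + 2*√109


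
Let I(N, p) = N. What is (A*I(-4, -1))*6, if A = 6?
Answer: -144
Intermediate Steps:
(A*I(-4, -1))*6 = (6*(-4))*6 = -24*6 = -144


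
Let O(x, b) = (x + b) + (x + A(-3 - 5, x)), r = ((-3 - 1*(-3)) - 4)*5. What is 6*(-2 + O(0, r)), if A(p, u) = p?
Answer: -180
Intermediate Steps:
r = -20 (r = ((-3 + 3) - 4)*5 = (0 - 4)*5 = -4*5 = -20)
O(x, b) = -8 + b + 2*x (O(x, b) = (x + b) + (x + (-3 - 5)) = (b + x) + (x - 8) = (b + x) + (-8 + x) = -8 + b + 2*x)
6*(-2 + O(0, r)) = 6*(-2 + (-8 - 20 + 2*0)) = 6*(-2 + (-8 - 20 + 0)) = 6*(-2 - 28) = 6*(-30) = -180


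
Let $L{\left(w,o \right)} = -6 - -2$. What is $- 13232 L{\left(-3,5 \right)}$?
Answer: $52928$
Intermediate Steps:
$L{\left(w,o \right)} = -4$ ($L{\left(w,o \right)} = -6 + 2 = -4$)
$- 13232 L{\left(-3,5 \right)} = \left(-13232\right) \left(-4\right) = 52928$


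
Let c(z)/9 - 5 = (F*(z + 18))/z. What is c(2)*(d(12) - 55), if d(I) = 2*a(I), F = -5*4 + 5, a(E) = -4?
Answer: 82215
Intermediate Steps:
F = -15 (F = -20 + 5 = -15)
c(z) = 45 + 9*(-270 - 15*z)/z (c(z) = 45 + 9*((-15*(z + 18))/z) = 45 + 9*((-15*(18 + z))/z) = 45 + 9*((-270 - 15*z)/z) = 45 + 9*(-270 - 15*z)/z)
d(I) = -8 (d(I) = 2*(-4) = -8)
c(2)*(d(12) - 55) = (-90 - 2430/2)*(-8 - 55) = (-90 - 2430*½)*(-63) = (-90 - 1215)*(-63) = -1305*(-63) = 82215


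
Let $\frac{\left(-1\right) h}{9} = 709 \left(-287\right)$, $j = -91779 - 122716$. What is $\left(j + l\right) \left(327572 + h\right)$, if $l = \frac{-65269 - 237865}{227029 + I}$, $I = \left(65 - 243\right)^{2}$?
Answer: $- \frac{1316536043430521}{2843} \approx -4.6308 \cdot 10^{11}$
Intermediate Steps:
$j = -214495$
$I = 31684$ ($I = \left(-178\right)^{2} = 31684$)
$h = 1831347$ ($h = - 9 \cdot 709 \left(-287\right) = \left(-9\right) \left(-203483\right) = 1831347$)
$l = - \frac{23318}{19901}$ ($l = \frac{-65269 - 237865}{227029 + 31684} = - \frac{303134}{258713} = \left(-303134\right) \frac{1}{258713} = - \frac{23318}{19901} \approx -1.1717$)
$\left(j + l\right) \left(327572 + h\right) = \left(-214495 - \frac{23318}{19901}\right) \left(327572 + 1831347\right) = \left(- \frac{4268688313}{19901}\right) 2158919 = - \frac{1316536043430521}{2843}$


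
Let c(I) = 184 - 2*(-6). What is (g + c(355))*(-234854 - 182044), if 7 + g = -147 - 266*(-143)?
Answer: -15875475840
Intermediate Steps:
g = 37884 (g = -7 + (-147 - 266*(-143)) = -7 + (-147 + 38038) = -7 + 37891 = 37884)
c(I) = 196 (c(I) = 184 + 12 = 196)
(g + c(355))*(-234854 - 182044) = (37884 + 196)*(-234854 - 182044) = 38080*(-416898) = -15875475840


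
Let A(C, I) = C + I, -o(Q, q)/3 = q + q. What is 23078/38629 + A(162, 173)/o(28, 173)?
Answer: 11014249/40096902 ≈ 0.27469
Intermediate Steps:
o(Q, q) = -6*q (o(Q, q) = -3*(q + q) = -6*q)
23078/38629 + A(162, 173)/o(28, 173) = 23078/38629 + (162 + 173)/((-6*173)) = 23078*(1/38629) + 335/(-1038) = 23078/38629 + 335*(-1/1038) = 23078/38629 - 335/1038 = 11014249/40096902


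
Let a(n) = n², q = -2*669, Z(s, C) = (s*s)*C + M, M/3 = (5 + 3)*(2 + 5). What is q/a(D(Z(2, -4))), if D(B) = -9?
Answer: -446/27 ≈ -16.519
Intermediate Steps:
M = 168 (M = 3*((5 + 3)*(2 + 5)) = 3*(8*7) = 3*56 = 168)
Z(s, C) = 168 + C*s² (Z(s, C) = (s*s)*C + 168 = s²*C + 168 = C*s² + 168 = 168 + C*s²)
q = -1338
q/a(D(Z(2, -4))) = -1338/((-9)²) = -1338/81 = -1338*1/81 = -446/27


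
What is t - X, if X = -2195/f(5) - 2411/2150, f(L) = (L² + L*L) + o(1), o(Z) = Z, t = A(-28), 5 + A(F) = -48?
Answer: -969239/109650 ≈ -8.8394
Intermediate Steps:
A(F) = -53 (A(F) = -5 - 48 = -53)
t = -53
f(L) = 1 + 2*L² (f(L) = (L² + L*L) + 1 = (L² + L²) + 1 = 2*L² + 1 = 1 + 2*L²)
X = -4842211/109650 (X = -2195/(1 + 2*5²) - 2411/2150 = -2195/(1 + 2*25) - 2411*1/2150 = -2195/(1 + 50) - 2411/2150 = -2195/51 - 2411/2150 = -4842211/109650 ≈ -44.161)
t - X = -53 - 1*(-4842211/109650) = -53 + 4842211/109650 = -969239/109650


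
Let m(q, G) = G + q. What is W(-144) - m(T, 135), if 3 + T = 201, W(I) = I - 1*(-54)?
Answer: -423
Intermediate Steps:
W(I) = 54 + I (W(I) = I + 54 = 54 + I)
T = 198 (T = -3 + 201 = 198)
W(-144) - m(T, 135) = (54 - 144) - (135 + 198) = -90 - 1*333 = -90 - 333 = -423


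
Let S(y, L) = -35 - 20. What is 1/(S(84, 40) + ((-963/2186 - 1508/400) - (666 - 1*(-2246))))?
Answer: -109300/324753311 ≈ -0.00033656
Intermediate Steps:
S(y, L) = -55
1/(S(84, 40) + ((-963/2186 - 1508/400) - (666 - 1*(-2246)))) = 1/(-55 + ((-963/2186 - 1508/400) - (666 - 1*(-2246)))) = 1/(-55 + ((-963*1/2186 - 1508*1/400) - (666 + 2246))) = 1/(-55 + ((-963/2186 - 377/100) - 1*2912)) = 1/(-55 + (-460211/109300 - 2912)) = 1/(-55 - 318741811/109300) = 1/(-324753311/109300) = -109300/324753311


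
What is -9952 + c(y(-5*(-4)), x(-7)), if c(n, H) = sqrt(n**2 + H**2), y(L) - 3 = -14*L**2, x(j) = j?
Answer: -9952 + sqrt(31326458) ≈ -4355.0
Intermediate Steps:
y(L) = 3 - 14*L**2
c(n, H) = sqrt(H**2 + n**2)
-9952 + c(y(-5*(-4)), x(-7)) = -9952 + sqrt((-7)**2 + (3 - 14*(-5*(-4))**2)**2) = -9952 + sqrt(49 + (3 - 14*20**2)**2) = -9952 + sqrt(49 + (3 - 14*400)**2) = -9952 + sqrt(49 + (3 - 5600)**2) = -9952 + sqrt(49 + (-5597)**2) = -9952 + sqrt(49 + 31326409) = -9952 + sqrt(31326458)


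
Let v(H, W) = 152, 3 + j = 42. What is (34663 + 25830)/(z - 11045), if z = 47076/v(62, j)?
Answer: -2298734/407941 ≈ -5.6350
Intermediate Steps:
j = 39 (j = -3 + 42 = 39)
z = 11769/38 (z = 47076/152 = 47076*(1/152) = 11769/38 ≈ 309.71)
(34663 + 25830)/(z - 11045) = (34663 + 25830)/(11769/38 - 11045) = 60493/(-407941/38) = 60493*(-38/407941) = -2298734/407941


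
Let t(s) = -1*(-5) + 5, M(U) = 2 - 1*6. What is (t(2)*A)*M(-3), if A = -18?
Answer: 720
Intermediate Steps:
M(U) = -4 (M(U) = 2 - 6 = -4)
t(s) = 10 (t(s) = 5 + 5 = 10)
(t(2)*A)*M(-3) = (10*(-18))*(-4) = -180*(-4) = 720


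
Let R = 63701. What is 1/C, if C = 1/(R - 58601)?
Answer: 5100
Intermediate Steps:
C = 1/5100 (C = 1/(63701 - 58601) = 1/5100 ≈ 0.00019608)
1/C = 1/(1/5100) = 5100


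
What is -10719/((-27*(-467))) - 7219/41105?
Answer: -19689958/19196035 ≈ -1.0257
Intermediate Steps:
-10719/((-27*(-467))) - 7219/41105 = -10719/12609 - 7219*1/41105 = -10719*1/12609 - 7219/41105 = -397/467 - 7219/41105 = -19689958/19196035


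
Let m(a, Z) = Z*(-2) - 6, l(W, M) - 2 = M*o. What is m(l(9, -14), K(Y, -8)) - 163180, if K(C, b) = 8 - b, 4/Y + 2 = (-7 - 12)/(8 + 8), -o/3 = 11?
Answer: -163218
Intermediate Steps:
o = -33 (o = -3*11 = -33)
l(W, M) = 2 - 33*M (l(W, M) = 2 + M*(-33) = 2 - 33*M)
Y = -64/51 (Y = 4/(-2 + (-7 - 12)/(8 + 8)) = 4/(-2 - 19/16) = 4/(-51/16) = 4*(-16/51) = -64/51 ≈ -1.2549)
m(a, Z) = -6 - 2*Z (m(a, Z) = -2*Z - 6 = -6 - 2*Z)
m(l(9, -14), K(Y, -8)) - 163180 = (-6 - 2*(8 - 1*(-8))) - 163180 = (-6 - 2*(8 + 8)) - 163180 = (-6 - 2*16) - 163180 = (-6 - 32) - 163180 = -38 - 163180 = -163218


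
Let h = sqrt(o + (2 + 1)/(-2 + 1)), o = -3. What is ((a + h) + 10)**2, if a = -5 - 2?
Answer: (3 + I*sqrt(6))**2 ≈ 3.0 + 14.697*I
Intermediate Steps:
a = -7
h = I*sqrt(6) (h = sqrt(-3 + (2 + 1)/(-2 + 1)) = sqrt(-3 + 3/(-1)) = sqrt(-3 + 3*(-1)) = sqrt(-3 - 3) = sqrt(-6) = I*sqrt(6) ≈ 2.4495*I)
((a + h) + 10)**2 = ((-7 + I*sqrt(6)) + 10)**2 = (3 + I*sqrt(6))**2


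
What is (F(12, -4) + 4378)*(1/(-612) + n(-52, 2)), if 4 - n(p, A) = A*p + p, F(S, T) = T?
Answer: 23794317/34 ≈ 6.9983e+5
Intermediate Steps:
n(p, A) = 4 - p - A*p (n(p, A) = 4 - (A*p + p) = 4 - (p + A*p) = 4 + (-p - A*p) = 4 - p - A*p)
(F(12, -4) + 4378)*(1/(-612) + n(-52, 2)) = (-4 + 4378)*(1/(-612) + (4 - 1*(-52) - 1*2*(-52))) = 4374*(-1/612 + (4 + 52 + 104)) = 4374*(-1/612 + 160) = 4374*(97919/612) = 23794317/34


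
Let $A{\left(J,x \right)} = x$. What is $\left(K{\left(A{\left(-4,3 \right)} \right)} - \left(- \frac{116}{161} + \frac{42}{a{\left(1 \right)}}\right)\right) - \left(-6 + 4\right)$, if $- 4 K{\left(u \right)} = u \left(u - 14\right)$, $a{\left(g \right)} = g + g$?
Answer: $- \frac{6459}{644} \approx -10.03$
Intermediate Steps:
$a{\left(g \right)} = 2 g$
$K{\left(u \right)} = - \frac{u \left(-14 + u\right)}{4}$ ($K{\left(u \right)} = - \frac{u \left(u - 14\right)}{4} = - \frac{u \left(-14 + u\right)}{4}$)
$\left(K{\left(A{\left(-4,3 \right)} \right)} - \left(- \frac{116}{161} + \frac{42}{a{\left(1 \right)}}\right)\right) - \left(-6 + 4\right) = \left(\frac{1}{4} \cdot 3 \left(14 - 3\right) - \left(21 - \frac{116}{161}\right)\right) - \left(-6 + 4\right) = \left(\frac{1}{4} \cdot 3 \left(14 - 3\right) - \left(- \frac{116}{161} + \frac{42}{2}\right)\right) - -2 = \left(\frac{1}{4} \cdot 3 \cdot 11 + \left(\left(-42\right) \frac{1}{2} + \frac{116}{161}\right)\right) + 2 = \left(\frac{33}{4} + \left(-21 + \frac{116}{161}\right)\right) + 2 = \left(\frac{33}{4} - \frac{3265}{161}\right) + 2 = - \frac{7747}{644} + 2 = - \frac{6459}{644}$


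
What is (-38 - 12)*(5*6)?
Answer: -1500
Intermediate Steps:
(-38 - 12)*(5*6) = -50*30 = -1500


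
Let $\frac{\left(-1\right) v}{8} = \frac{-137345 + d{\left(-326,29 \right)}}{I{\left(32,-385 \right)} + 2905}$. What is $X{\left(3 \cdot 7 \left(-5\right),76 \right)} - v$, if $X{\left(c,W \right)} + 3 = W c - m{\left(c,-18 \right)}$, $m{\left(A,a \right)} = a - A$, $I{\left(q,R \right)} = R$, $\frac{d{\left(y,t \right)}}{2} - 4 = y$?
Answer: $- \frac{2680039}{315} \approx -8508.1$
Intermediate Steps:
$d{\left(y,t \right)} = 8 + 2 y$
$v = \frac{137989}{315}$ ($v = - 8 \frac{-137345 + \left(8 + 2 \left(-326\right)\right)}{-385 + 2905} = - 8 \frac{-137345 + \left(8 - 652\right)}{2520} = - 8 \left(-137345 - 644\right) \frac{1}{2520} = - 8 \left(\left(-137989\right) \frac{1}{2520}\right) = \left(-8\right) \left(- \frac{137989}{2520}\right) = \frac{137989}{315} \approx 438.06$)
$X{\left(c,W \right)} = 15 + c + W c$ ($X{\left(c,W \right)} = -3 - \left(-18 - c - W c\right) = -3 + \left(W c + \left(18 + c\right)\right) = -3 + \left(18 + c + W c\right) = 15 + c + W c$)
$X{\left(3 \cdot 7 \left(-5\right),76 \right)} - v = \left(15 + 3 \cdot 7 \left(-5\right) + 76 \cdot 3 \cdot 7 \left(-5\right)\right) - \frac{137989}{315} = \left(15 + 21 \left(-5\right) + 76 \cdot 21 \left(-5\right)\right) - \frac{137989}{315} = \left(15 - 105 + 76 \left(-105\right)\right) - \frac{137989}{315} = \left(15 - 105 - 7980\right) - \frac{137989}{315} = -8070 - \frac{137989}{315} = - \frac{2680039}{315}$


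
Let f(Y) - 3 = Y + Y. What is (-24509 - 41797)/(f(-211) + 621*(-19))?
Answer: 33153/6109 ≈ 5.4269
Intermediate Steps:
f(Y) = 3 + 2*Y (f(Y) = 3 + (Y + Y) = 3 + 2*Y)
(-24509 - 41797)/(f(-211) + 621*(-19)) = (-24509 - 41797)/((3 + 2*(-211)) + 621*(-19)) = -66306/((3 - 422) - 11799) = -66306/(-419 - 11799) = -66306/(-12218) = -66306*(-1/12218) = 33153/6109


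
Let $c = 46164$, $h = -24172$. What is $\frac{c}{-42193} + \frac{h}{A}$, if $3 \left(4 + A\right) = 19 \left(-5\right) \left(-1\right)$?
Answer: $- \frac{3063499200}{3502019} \approx -874.78$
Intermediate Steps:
$A = \frac{83}{3}$ ($A = -4 + \frac{19 \left(-5\right) \left(-1\right)}{3} = -4 + \frac{\left(-95\right) \left(-1\right)}{3} = -4 + \frac{1}{3} \cdot 95 = -4 + \frac{95}{3} = \frac{83}{3} \approx 27.667$)
$\frac{c}{-42193} + \frac{h}{A} = \frac{46164}{-42193} - \frac{24172}{\frac{83}{3}} = 46164 \left(- \frac{1}{42193}\right) - \frac{72516}{83} = - \frac{46164}{42193} - \frac{72516}{83} = - \frac{3063499200}{3502019}$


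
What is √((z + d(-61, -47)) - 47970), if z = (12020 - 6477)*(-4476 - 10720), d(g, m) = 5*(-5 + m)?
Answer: I*√84279658 ≈ 9180.4*I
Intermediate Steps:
d(g, m) = -25 + 5*m
z = -84231428 (z = 5543*(-15196) = -84231428)
√((z + d(-61, -47)) - 47970) = √((-84231428 + (-25 + 5*(-47))) - 47970) = √((-84231428 + (-25 - 235)) - 47970) = √((-84231428 - 260) - 47970) = √(-84231688 - 47970) = √(-84279658) = I*√84279658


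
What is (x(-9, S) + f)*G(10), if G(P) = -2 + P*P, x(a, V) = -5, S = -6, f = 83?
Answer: 7644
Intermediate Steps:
G(P) = -2 + P²
(x(-9, S) + f)*G(10) = (-5 + 83)*(-2 + 10²) = 78*(-2 + 100) = 78*98 = 7644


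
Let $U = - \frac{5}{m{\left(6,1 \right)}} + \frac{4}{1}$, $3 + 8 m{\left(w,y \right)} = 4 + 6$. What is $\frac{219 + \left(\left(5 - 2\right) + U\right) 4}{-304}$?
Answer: $- \frac{1569}{2128} \approx -0.73731$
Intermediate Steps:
$m{\left(w,y \right)} = \frac{7}{8}$ ($m{\left(w,y \right)} = - \frac{3}{8} + \frac{4 + 6}{8} = - \frac{3}{8} + \frac{1}{8} \cdot 10 = - \frac{3}{8} + \frac{5}{4} = \frac{7}{8}$)
$U = - \frac{12}{7}$ ($U = - \frac{5}{\frac{7}{8}} + \frac{4}{1} = \left(-5\right) \frac{8}{7} + 4 \cdot 1 = - \frac{40}{7} + 4 = - \frac{12}{7} \approx -1.7143$)
$\frac{219 + \left(\left(5 - 2\right) + U\right) 4}{-304} = \frac{219 + \left(\left(5 - 2\right) - \frac{12}{7}\right) 4}{-304} = - \frac{219 + \left(3 - \frac{12}{7}\right) 4}{304} = - \frac{219 + \frac{9}{7} \cdot 4}{304} = - \frac{219 + \frac{36}{7}}{304} = \left(- \frac{1}{304}\right) \frac{1569}{7} = - \frac{1569}{2128}$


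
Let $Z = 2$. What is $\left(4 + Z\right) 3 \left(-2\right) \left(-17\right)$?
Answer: $612$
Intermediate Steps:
$\left(4 + Z\right) 3 \left(-2\right) \left(-17\right) = \left(4 + 2\right) 3 \left(-2\right) \left(-17\right) = 6 \cdot 3 \left(-2\right) \left(-17\right) = 18 \left(-2\right) \left(-17\right) = \left(-36\right) \left(-17\right) = 612$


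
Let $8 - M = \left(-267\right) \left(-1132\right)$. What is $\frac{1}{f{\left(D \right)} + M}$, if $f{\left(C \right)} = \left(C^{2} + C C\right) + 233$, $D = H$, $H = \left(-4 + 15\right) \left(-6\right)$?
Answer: $- \frac{1}{293291} \approx -3.4096 \cdot 10^{-6}$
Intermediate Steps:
$H = -66$ ($H = 11 \left(-6\right) = -66$)
$D = -66$
$f{\left(C \right)} = 233 + 2 C^{2}$ ($f{\left(C \right)} = \left(C^{2} + C^{2}\right) + 233 = 2 C^{2} + 233 = 233 + 2 C^{2}$)
$M = -302236$ ($M = 8 - \left(-267\right) \left(-1132\right) = 8 - 302244 = -302236$)
$\frac{1}{f{\left(D \right)} + M} = \frac{1}{\left(233 + 2 \left(-66\right)^{2}\right) - 302236} = \frac{1}{\left(233 + 2 \cdot 4356\right) - 302236} = \frac{1}{\left(233 + 8712\right) - 302236} = \frac{1}{8945 - 302236} = \frac{1}{-293291} = - \frac{1}{293291}$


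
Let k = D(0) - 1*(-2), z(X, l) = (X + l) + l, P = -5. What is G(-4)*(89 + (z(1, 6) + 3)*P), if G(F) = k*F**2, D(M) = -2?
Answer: 0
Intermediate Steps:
z(X, l) = X + 2*l
k = 0 (k = -2 - 1*(-2) = -2 + 2 = 0)
G(F) = 0 (G(F) = 0*F**2 = 0)
G(-4)*(89 + (z(1, 6) + 3)*P) = 0*(89 + ((1 + 2*6) + 3)*(-5)) = 0*(89 + ((1 + 12) + 3)*(-5)) = 0*(89 + (13 + 3)*(-5)) = 0*(89 + 16*(-5)) = 0*(89 - 80) = 0*9 = 0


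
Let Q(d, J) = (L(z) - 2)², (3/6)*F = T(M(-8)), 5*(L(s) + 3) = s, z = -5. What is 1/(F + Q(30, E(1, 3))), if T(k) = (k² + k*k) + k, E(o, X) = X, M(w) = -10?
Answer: 1/416 ≈ 0.0024038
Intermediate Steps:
L(s) = -3 + s/5
T(k) = k + 2*k² (T(k) = (k² + k²) + k = 2*k² + k = k + 2*k²)
F = 380 (F = 2*(-10*(1 + 2*(-10))) = 2*(-10*(1 - 20)) = 2*(-10*(-19)) = 2*190 = 380)
Q(d, J) = 36 (Q(d, J) = ((-3 + (⅕)*(-5)) - 2)² = ((-3 - 1) - 2)² = (-4 - 2)² = (-6)² = 36)
1/(F + Q(30, E(1, 3))) = 1/(380 + 36) = 1/416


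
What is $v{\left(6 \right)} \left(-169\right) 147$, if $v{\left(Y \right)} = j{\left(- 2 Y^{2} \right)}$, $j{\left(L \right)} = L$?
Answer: $1788696$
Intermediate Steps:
$v{\left(Y \right)} = - 2 Y^{2}$
$v{\left(6 \right)} \left(-169\right) 147 = - 2 \cdot 6^{2} \left(-169\right) 147 = \left(-2\right) 36 \left(-169\right) 147 = \left(-72\right) \left(-169\right) 147 = 12168 \cdot 147 = 1788696$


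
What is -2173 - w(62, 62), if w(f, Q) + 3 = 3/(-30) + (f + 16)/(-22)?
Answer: -238299/110 ≈ -2166.4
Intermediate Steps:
w(f, Q) = -421/110 - f/22 (w(f, Q) = -3 + (3/(-30) + (f + 16)/(-22)) = -3 + (3*(-1/30) + (16 + f)*(-1/22)) = -3 + (-1/10 + (-8/11 - f/22)) = -3 + (-91/110 - f/22) = -421/110 - f/22)
-2173 - w(62, 62) = -2173 - (-421/110 - 1/22*62) = -2173 - (-421/110 - 31/11) = -2173 - 1*(-731/110) = -2173 + 731/110 = -238299/110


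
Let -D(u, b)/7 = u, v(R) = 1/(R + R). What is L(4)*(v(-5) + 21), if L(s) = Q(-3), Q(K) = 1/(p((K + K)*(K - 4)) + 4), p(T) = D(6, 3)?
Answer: -11/20 ≈ -0.55000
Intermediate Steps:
v(R) = 1/(2*R)
D(u, b) = -7*u
p(T) = -42 (p(T) = -7*6 = -42)
Q(K) = -1/38 (Q(K) = 1/(-42 + 4) = 1/(-38) = -1/38)
L(s) = -1/38
L(4)*(v(-5) + 21) = -((½)/(-5) + 21)/38 = -((½)*(-⅕) + 21)/38 = -(-⅒ + 21)/38 = -1/38*209/10 = -11/20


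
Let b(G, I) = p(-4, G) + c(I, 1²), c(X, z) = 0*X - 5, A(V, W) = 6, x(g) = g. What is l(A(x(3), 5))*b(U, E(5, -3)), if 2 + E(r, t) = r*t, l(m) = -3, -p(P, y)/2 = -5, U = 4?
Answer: -15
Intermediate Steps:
p(P, y) = 10 (p(P, y) = -2*(-5) = 10)
E(r, t) = -2 + r*t
c(X, z) = -5 (c(X, z) = 0 - 5 = -5)
b(G, I) = 5 (b(G, I) = 10 - 5 = 5)
l(A(x(3), 5))*b(U, E(5, -3)) = -3*5 = -15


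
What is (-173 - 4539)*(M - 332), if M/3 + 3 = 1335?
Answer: -17264768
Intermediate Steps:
M = 3996 (M = -9 + 3*1335 = -9 + 4005 = 3996)
(-173 - 4539)*(M - 332) = (-173 - 4539)*(3996 - 332) = -4712*3664 = -17264768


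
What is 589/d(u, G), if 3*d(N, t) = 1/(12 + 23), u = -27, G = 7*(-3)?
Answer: 61845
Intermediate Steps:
G = -21
d(N, t) = 1/105 (d(N, t) = 1/(3*(12 + 23)) = (⅓)/35 = (⅓)*(1/35) = 1/105)
589/d(u, G) = 589/(1/105) = 589*105 = 61845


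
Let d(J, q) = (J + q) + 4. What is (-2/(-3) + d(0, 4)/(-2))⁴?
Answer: 10000/81 ≈ 123.46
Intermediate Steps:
d(J, q) = 4 + J + q
(-2/(-3) + d(0, 4)/(-2))⁴ = (-2/(-3) + (4 + 0 + 4)/(-2))⁴ = (-2*(-⅓) + 8*(-½))⁴ = (⅔ - 4)⁴ = (-10/3)⁴ = 10000/81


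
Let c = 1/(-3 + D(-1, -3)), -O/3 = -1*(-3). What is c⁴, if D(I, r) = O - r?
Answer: 1/6561 ≈ 0.00015242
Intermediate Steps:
O = -9 (O = -(-3)*(-3) = -3*3 = -9)
D(I, r) = -9 - r
c = -⅑ (c = 1/(-3 + (-9 - 1*(-3))) = 1/(-3 + (-9 + 3)) = 1/(-3 - 6) = 1/(-9) = -⅑ ≈ -0.11111)
c⁴ = (-⅑)⁴ = 1/6561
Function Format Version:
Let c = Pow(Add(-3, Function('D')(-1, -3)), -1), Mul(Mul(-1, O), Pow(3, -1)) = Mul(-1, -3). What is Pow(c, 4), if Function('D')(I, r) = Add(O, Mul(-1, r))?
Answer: Rational(1, 6561) ≈ 0.00015242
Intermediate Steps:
O = -9 (O = Mul(-3, Mul(-1, -3)) = Mul(-3, 3) = -9)
Function('D')(I, r) = Add(-9, Mul(-1, r))
c = Rational(-1, 9) (c = Pow(Add(-3, Add(-9, Mul(-1, -3))), -1) = Pow(Add(-3, Add(-9, 3)), -1) = Pow(Add(-3, -6), -1) = Pow(-9, -1) = Rational(-1, 9) ≈ -0.11111)
Pow(c, 4) = Pow(Rational(-1, 9), 4) = Rational(1, 6561)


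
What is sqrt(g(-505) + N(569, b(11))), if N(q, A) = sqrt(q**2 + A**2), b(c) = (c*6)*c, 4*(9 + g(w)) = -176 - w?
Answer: sqrt(293 + 4*sqrt(850837))/2 ≈ 31.554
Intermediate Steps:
g(w) = -53 - w/4 (g(w) = -9 + (-176 - w)/4 = -9 + (-44 - w/4) = -53 - w/4)
b(c) = 6*c**2 (b(c) = (6*c)*c = 6*c**2)
N(q, A) = sqrt(A**2 + q**2)
sqrt(g(-505) + N(569, b(11))) = sqrt((-53 - 1/4*(-505)) + sqrt((6*11**2)**2 + 569**2)) = sqrt((-53 + 505/4) + sqrt((6*121)**2 + 323761)) = sqrt(293/4 + sqrt(726**2 + 323761)) = sqrt(293/4 + sqrt(527076 + 323761)) = sqrt(293/4 + sqrt(850837))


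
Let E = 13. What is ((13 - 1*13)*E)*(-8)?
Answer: 0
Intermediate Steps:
((13 - 1*13)*E)*(-8) = ((13 - 1*13)*13)*(-8) = ((13 - 13)*13)*(-8) = (0*13)*(-8) = 0*(-8) = 0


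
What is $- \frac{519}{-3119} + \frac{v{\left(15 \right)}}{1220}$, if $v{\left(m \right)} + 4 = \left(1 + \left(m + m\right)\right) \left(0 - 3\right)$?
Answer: $\frac{330637}{3805180} \approx 0.086891$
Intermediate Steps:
$v{\left(m \right)} = -7 - 6 m$ ($v{\left(m \right)} = -4 + \left(1 + \left(m + m\right)\right) \left(0 - 3\right) = -4 + \left(1 + 2 m\right) \left(-3\right) = -4 - \left(3 + 6 m\right) = -7 - 6 m$)
$- \frac{519}{-3119} + \frac{v{\left(15 \right)}}{1220} = - \frac{519}{-3119} + \frac{-7 - 90}{1220} = \left(-519\right) \left(- \frac{1}{3119}\right) + \left(-7 - 90\right) \frac{1}{1220} = \frac{519}{3119} - \frac{97}{1220} = \frac{330637}{3805180}$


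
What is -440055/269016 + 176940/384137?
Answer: -3680052015/3131484824 ≈ -1.1752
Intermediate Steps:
-440055/269016 + 176940/384137 = -440055*1/269016 + 176940*(1/384137) = -13335/8152 + 176940/384137 = -3680052015/3131484824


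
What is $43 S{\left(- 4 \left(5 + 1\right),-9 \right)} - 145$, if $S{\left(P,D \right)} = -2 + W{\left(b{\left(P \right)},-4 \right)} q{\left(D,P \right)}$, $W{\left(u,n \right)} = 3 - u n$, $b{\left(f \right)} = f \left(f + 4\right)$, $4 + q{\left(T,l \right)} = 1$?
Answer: $-248298$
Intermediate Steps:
$q{\left(T,l \right)} = -3$ ($q{\left(T,l \right)} = -4 + 1 = -3$)
$b{\left(f \right)} = f \left(4 + f\right)$
$W{\left(u,n \right)} = 3 - n u$
$S{\left(P,D \right)} = -11 - 12 P \left(4 + P\right)$ ($S{\left(P,D \right)} = -2 + \left(3 - - 4 P \left(4 + P\right)\right) \left(-3\right) = -2 + \left(3 + 4 P \left(4 + P\right)\right) \left(-3\right) = -2 - \left(9 + 12 P \left(4 + P\right)\right) = -11 - 12 P \left(4 + P\right)$)
$43 S{\left(- 4 \left(5 + 1\right),-9 \right)} - 145 = 43 \left(-11 - 12 \left(- 4 \left(5 + 1\right)\right) \left(4 - 4 \left(5 + 1\right)\right)\right) - 145 = 43 \left(-11 - 12 \left(\left(-4\right) 6\right) \left(4 - 24\right)\right) - 145 = 43 \left(-11 - - 288 \left(4 - 24\right)\right) - 145 = 43 \left(-11 - \left(-288\right) \left(-20\right)\right) - 145 = 43 \left(-11 - 5760\right) - 145 = 43 \left(-5771\right) - 145 = -248153 - 145 = -248298$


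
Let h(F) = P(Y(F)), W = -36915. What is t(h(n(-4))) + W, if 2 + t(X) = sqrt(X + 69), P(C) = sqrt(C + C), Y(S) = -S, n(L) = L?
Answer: -36917 + sqrt(69 + 2*sqrt(2)) ≈ -36909.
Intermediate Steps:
P(C) = sqrt(2)*sqrt(C) (P(C) = sqrt(2*C) = sqrt(2)*sqrt(C))
h(F) = sqrt(2)*sqrt(-F)
t(X) = -2 + sqrt(69 + X) (t(X) = -2 + sqrt(X + 69) = -2 + sqrt(69 + X))
t(h(n(-4))) + W = (-2 + sqrt(69 + sqrt(2)*sqrt(-1*(-4)))) - 36915 = (-2 + sqrt(69 + sqrt(2)*sqrt(4))) - 36915 = (-2 + sqrt(69 + sqrt(2)*2)) - 36915 = (-2 + sqrt(69 + 2*sqrt(2))) - 36915 = -36917 + sqrt(69 + 2*sqrt(2))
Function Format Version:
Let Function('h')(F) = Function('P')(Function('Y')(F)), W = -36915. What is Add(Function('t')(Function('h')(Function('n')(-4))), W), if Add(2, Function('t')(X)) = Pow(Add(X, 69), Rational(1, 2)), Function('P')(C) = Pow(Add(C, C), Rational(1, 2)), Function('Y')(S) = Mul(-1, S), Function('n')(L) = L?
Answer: Add(-36917, Pow(Add(69, Mul(2, Pow(2, Rational(1, 2)))), Rational(1, 2))) ≈ -36909.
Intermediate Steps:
Function('P')(C) = Mul(Pow(2, Rational(1, 2)), Pow(C, Rational(1, 2))) (Function('P')(C) = Pow(Mul(2, C), Rational(1, 2)) = Mul(Pow(2, Rational(1, 2)), Pow(C, Rational(1, 2))))
Function('h')(F) = Mul(Pow(2, Rational(1, 2)), Pow(Mul(-1, F), Rational(1, 2)))
Function('t')(X) = Add(-2, Pow(Add(69, X), Rational(1, 2))) (Function('t')(X) = Add(-2, Pow(Add(X, 69), Rational(1, 2))) = Add(-2, Pow(Add(69, X), Rational(1, 2))))
Add(Function('t')(Function('h')(Function('n')(-4))), W) = Add(Add(-2, Pow(Add(69, Mul(Pow(2, Rational(1, 2)), Pow(Mul(-1, -4), Rational(1, 2)))), Rational(1, 2))), -36915) = Add(Add(-2, Pow(Add(69, Mul(Pow(2, Rational(1, 2)), Pow(4, Rational(1, 2)))), Rational(1, 2))), -36915) = Add(Add(-2, Pow(Add(69, Mul(Pow(2, Rational(1, 2)), 2)), Rational(1, 2))), -36915) = Add(Add(-2, Pow(Add(69, Mul(2, Pow(2, Rational(1, 2)))), Rational(1, 2))), -36915) = Add(-36917, Pow(Add(69, Mul(2, Pow(2, Rational(1, 2)))), Rational(1, 2)))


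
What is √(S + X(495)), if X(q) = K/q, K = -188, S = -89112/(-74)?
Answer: 2*√11217054310/6105 ≈ 34.696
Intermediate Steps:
S = 44556/37 (S = -89112*(-1)/74 = -1128*(-79/74) = 44556/37 ≈ 1204.2)
X(q) = -188/q
√(S + X(495)) = √(44556/37 - 188/495) = √(22048264/18315) = 2*√11217054310/6105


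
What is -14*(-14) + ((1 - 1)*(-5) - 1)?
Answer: 195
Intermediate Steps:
-14*(-14) + ((1 - 1)*(-5) - 1) = 196 + (0*(-5) - 1) = 196 + (0 - 1) = 196 - 1 = 195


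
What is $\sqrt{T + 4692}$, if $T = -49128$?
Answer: $46 i \sqrt{21} \approx 210.8 i$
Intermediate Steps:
$\sqrt{T + 4692} = \sqrt{-49128 + 4692} = \sqrt{-44436} = 46 i \sqrt{21}$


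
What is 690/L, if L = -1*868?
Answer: -345/434 ≈ -0.79493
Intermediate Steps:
L = -868
690/L = 690/(-868) = 690*(-1/868) = -345/434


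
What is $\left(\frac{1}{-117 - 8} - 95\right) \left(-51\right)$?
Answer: $\frac{605676}{125} \approx 4845.4$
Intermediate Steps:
$\left(\frac{1}{-117 - 8} - 95\right) \left(-51\right) = \left(\frac{1}{-125} - 95\right) \left(-51\right) = \left(- \frac{1}{125} - 95\right) \left(-51\right) = \left(- \frac{11876}{125}\right) \left(-51\right) = \frac{605676}{125}$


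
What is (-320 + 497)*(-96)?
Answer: -16992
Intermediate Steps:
(-320 + 497)*(-96) = 177*(-96) = -16992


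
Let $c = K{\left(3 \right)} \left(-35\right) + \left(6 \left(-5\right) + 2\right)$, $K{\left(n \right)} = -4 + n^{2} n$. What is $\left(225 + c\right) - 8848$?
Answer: $-9456$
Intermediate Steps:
$K{\left(n \right)} = -4 + n^{3}$
$c = -833$ ($c = \left(-4 + 3^{3}\right) \left(-35\right) + \left(6 \left(-5\right) + 2\right) = \left(-4 + 27\right) \left(-35\right) + \left(-30 + 2\right) = 23 \left(-35\right) - 28 = -805 - 28 = -833$)
$\left(225 + c\right) - 8848 = \left(225 - 833\right) - 8848 = -608 - 8848 = -9456$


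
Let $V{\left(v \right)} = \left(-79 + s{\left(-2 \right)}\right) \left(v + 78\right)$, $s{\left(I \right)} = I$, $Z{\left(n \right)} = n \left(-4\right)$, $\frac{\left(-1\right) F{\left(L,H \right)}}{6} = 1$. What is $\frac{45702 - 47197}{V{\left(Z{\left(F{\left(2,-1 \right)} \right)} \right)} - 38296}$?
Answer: $\frac{1495}{46558} \approx 0.03211$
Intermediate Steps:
$F{\left(L,H \right)} = -6$ ($F{\left(L,H \right)} = \left(-6\right) 1 = -6$)
$Z{\left(n \right)} = - 4 n$
$V{\left(v \right)} = -6318 - 81 v$ ($V{\left(v \right)} = \left(-79 - 2\right) \left(v + 78\right) = - 81 \left(78 + v\right) = -6318 - 81 v$)
$\frac{45702 - 47197}{V{\left(Z{\left(F{\left(2,-1 \right)} \right)} \right)} - 38296} = \frac{45702 - 47197}{\left(-6318 - 81 \left(\left(-4\right) \left(-6\right)\right)\right) - 38296} = - \frac{1495}{\left(-6318 - 1944\right) - 38296} = - \frac{1495}{-8262 - 38296} = - \frac{1495}{-46558} = \left(-1495\right) \left(- \frac{1}{46558}\right) = \frac{1495}{46558}$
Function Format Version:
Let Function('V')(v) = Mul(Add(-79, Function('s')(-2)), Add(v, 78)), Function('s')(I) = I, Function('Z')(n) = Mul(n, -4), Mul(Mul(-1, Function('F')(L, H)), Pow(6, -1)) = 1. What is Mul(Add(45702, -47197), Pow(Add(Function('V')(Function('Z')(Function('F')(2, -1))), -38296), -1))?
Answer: Rational(1495, 46558) ≈ 0.032110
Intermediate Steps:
Function('F')(L, H) = -6 (Function('F')(L, H) = Mul(-6, 1) = -6)
Function('Z')(n) = Mul(-4, n)
Function('V')(v) = Add(-6318, Mul(-81, v)) (Function('V')(v) = Mul(Add(-79, -2), Add(v, 78)) = Mul(-81, Add(78, v)) = Add(-6318, Mul(-81, v)))
Mul(Add(45702, -47197), Pow(Add(Function('V')(Function('Z')(Function('F')(2, -1))), -38296), -1)) = Mul(Add(45702, -47197), Pow(Add(Add(-6318, Mul(-81, Mul(-4, -6))), -38296), -1)) = Mul(-1495, Pow(Add(Add(-6318, Mul(-81, 24)), -38296), -1)) = Mul(-1495, Pow(Add(Add(-6318, -1944), -38296), -1)) = Mul(-1495, Pow(Add(-8262, -38296), -1)) = Mul(-1495, Pow(-46558, -1)) = Mul(-1495, Rational(-1, 46558)) = Rational(1495, 46558)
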